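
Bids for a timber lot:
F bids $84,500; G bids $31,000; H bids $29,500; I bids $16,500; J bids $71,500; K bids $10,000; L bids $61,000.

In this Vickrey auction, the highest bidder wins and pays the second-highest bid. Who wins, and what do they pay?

Sorting bids: 84,500 (F) > 71,500 (J) > 61,000 (L) > 31,000 (G) > 29,500 (H) > 16,500 (I) > …
Second-price: F pays J's bid of $71,500.

F pays $71,500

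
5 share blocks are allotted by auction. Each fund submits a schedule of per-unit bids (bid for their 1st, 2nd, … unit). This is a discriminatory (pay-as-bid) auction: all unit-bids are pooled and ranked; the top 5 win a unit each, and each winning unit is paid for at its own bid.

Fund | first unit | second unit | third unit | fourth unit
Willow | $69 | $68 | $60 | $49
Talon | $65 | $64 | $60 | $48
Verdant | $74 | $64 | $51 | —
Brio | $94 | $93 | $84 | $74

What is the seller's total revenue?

All unit-bids, highest first — top 5: 94 (Brio-1), 93 (Brio-2), 84 (Brio-3), 74 (Verdant-1), 74 (Brio-4)
Next rejected bid: $69 (not a price — pay-as-bid).
Each winning unit pays its own bid.
Revenue = 94 + 93 + 84 + 74 + 74 = $419.

Total revenue: $419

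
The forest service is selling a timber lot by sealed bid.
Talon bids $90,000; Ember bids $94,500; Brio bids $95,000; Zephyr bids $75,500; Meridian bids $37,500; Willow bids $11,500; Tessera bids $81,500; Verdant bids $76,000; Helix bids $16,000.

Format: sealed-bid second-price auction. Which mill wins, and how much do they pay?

Sealed-bid second-price auction: the highest bidder wins and pays the second-highest bid.
Sorting bids: 95,000 (Brio) > 94,500 (Ember) > 90,000 (Talon) > 81,500 (Tessera) > 76,000 (Verdant) > 75,500 (Zephyr) > …
Brio wins with the highest bid; price is set by the runner-up at $94,500.

Brio pays $94,500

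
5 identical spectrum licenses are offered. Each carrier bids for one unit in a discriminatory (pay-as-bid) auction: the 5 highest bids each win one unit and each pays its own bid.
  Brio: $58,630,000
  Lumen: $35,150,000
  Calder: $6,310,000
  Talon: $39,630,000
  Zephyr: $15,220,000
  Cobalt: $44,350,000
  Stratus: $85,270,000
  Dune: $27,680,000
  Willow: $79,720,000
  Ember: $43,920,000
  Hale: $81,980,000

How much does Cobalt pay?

Bids ranked high→low: 85,270,000 (Stratus), 81,980,000 (Hale), 79,720,000 (Willow), 58,630,000 (Brio), 44,350,000 (Cobalt), 43,920,000 (Ember), 39,630,000 (Talon), …
Top 5: Stratus, Hale, Willow, Brio, Cobalt.
Cobalt wins → own bid $44,350,000.

Cobalt pays $44,350,000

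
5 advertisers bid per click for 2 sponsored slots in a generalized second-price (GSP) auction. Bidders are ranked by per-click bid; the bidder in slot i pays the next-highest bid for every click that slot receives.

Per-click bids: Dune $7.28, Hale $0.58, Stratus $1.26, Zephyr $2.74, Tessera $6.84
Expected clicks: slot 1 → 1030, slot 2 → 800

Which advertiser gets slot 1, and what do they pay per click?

Ranked by bid: $7.28 (Dune) > $6.84 (Tessera) > $2.74 (Zephyr) > …
Slot 1 goes to the first-ranked bidder, Dune, who pays the next bid down: $6.84/click.

Dune; $6.84 per click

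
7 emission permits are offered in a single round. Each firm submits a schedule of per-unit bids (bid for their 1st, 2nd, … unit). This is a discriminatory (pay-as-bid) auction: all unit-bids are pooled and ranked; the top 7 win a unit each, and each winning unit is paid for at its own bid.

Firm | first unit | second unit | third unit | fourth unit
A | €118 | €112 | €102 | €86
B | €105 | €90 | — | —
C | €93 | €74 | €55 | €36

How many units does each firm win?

A 4, B 2, C 1

Merging the schedules and taking the best 7: 118 (A-1), 112 (A-2), 105 (B-1), 102 (A-3), 93 (C-1), 90 (B-2), 86 (A-4)
Next rejected bid: €74 (not a price — pay-as-bid).
Allocation: A 4, B 2, C 1.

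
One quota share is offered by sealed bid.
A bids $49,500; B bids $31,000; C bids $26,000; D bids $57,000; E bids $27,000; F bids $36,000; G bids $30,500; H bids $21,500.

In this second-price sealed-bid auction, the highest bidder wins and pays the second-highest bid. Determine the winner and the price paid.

Bids in order: 57,000 (D) > 49,500 (A) > 36,000 (F) > 31,000 (B) > 30,500 (G) > 27,000 (E) > …
Second-price: D pays A's bid of $49,500.

D pays $49,500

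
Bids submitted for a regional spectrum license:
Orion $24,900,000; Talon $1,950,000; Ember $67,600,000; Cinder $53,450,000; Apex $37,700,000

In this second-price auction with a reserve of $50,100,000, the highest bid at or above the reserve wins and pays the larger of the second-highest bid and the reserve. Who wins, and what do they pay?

Ember pays $53,450,000

Second-price auction with a reserve of $50,100,000: the highest bid at or above the reserve wins and pays the larger of the second-highest bid and the reserve.
Sorting bids: 67,600,000 (Ember) > 53,450,000 (Cinder) > 37,700,000 (Apex) > 24,900,000 (Orion) > 1,950,000 (Talon)
Highest eligible bid: Ember at $67,600,000.
max(second-highest $53,450,000, reserve $50,100,000) = $53,450,000; the reserve does not bind.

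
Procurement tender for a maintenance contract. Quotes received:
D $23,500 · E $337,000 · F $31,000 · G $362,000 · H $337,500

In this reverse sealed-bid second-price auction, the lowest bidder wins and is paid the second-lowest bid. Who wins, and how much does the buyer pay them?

Bids ranked: 23,500 (D) < 31,000 (F) < 337,000 (E) < 337,500 (H) < 362,000 (G)
Second-price: D is paid F's bid of $31,000.

D is paid $31,000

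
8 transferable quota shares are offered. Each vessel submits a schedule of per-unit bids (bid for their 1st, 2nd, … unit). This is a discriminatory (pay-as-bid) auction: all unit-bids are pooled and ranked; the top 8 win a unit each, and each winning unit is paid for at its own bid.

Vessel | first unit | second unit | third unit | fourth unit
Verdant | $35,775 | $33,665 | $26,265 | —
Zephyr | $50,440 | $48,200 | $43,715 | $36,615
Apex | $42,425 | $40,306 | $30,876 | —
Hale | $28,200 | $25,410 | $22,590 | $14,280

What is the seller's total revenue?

Total revenue: $331,141

Merging the schedules and taking the best 8: 50,440 (Zephyr-1), 48,200 (Zephyr-2), 43,715 (Zephyr-3), 42,425 (Apex-1), 40,306 (Apex-2), 36,615 (Zephyr-4), 35,775 (Verdant-1), 33,665 (Verdant-2)
Next rejected bid: $30,876 (not a price — pay-as-bid).
Each winning unit pays its own bid.
Revenue = 50,440 + 48,200 + 43,715 + 42,425 + 40,306 + 36,615 + 35,775 + 33,665 = $331,141.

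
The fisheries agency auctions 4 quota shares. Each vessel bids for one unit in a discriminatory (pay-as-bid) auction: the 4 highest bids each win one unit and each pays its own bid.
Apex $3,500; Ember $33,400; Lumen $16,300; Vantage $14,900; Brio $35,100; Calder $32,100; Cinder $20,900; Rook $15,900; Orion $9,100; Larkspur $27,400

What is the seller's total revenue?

Ordering the bids: 35,100 (Brio), 33,400 (Ember), 32,100 (Calder), 27,400 (Larkspur), 20,900 (Cinder), 16,300 (Lumen), …
Winners (4 units): Brio, Ember, Calder, Larkspur.
Total revenue = 35,100 + 33,400 + 32,100 + 27,400 = $128,000.

Total revenue: $128,000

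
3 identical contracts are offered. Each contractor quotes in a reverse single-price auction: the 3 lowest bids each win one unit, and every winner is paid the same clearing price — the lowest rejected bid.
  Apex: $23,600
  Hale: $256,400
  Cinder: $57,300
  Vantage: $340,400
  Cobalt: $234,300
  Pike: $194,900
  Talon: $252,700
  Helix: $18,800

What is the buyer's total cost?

Total cost: $584,700

Bids ranked low→high: 18,800 (Helix), 23,600 (Apex), 57,300 (Cinder), 194,900 (Pike), 234,300 (Cobalt), …
Lowest 3: Helix, Apex, Cinder.
Lowest unsuccessful bid: $194,900 → clearing price.
Total cost = 3 × $194,900 = $584,700.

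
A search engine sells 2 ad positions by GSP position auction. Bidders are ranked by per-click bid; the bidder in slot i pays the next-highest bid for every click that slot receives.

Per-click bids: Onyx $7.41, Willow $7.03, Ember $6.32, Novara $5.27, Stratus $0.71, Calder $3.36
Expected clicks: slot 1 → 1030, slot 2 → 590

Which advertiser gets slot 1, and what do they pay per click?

Sorting advertisers: $7.41 (Onyx) > $7.03 (Willow) > $6.32 (Ember) > …
Slot 1 goes to the first-ranked bidder, Onyx, who pays the next bid down: $7.03/click.

Onyx; $7.03 per click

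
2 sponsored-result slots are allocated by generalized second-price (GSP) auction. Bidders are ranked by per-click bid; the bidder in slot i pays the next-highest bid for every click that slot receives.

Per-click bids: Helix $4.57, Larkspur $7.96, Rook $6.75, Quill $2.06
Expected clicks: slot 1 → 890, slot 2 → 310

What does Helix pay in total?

Helix pays $0.00

Per-click bids in order: $7.96 (Larkspur) > $6.75 (Rook) > $4.57 (Helix) > …
Helix ranks below slot 2 → no slot, pays nothing.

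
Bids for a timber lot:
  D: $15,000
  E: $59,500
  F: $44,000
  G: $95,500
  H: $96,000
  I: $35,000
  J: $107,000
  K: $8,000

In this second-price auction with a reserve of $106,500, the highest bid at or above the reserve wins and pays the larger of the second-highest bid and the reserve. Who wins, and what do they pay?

J pays $106,500

Rule: the highest bid at or above the reserve wins and pays the larger of the second-highest bid and the reserve.
Bids ranked: 107,000 (J) > 96,000 (H) > 95,500 (G) > 59,500 (E) > 44,000 (F) > 35,000 (I) > …
Highest eligible bid: J at $107,000.
max(second-highest $96,000, reserve $106,500) = $106,500.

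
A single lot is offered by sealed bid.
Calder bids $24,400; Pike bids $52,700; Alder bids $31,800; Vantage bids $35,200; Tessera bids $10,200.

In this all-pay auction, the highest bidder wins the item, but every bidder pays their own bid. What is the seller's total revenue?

All-pay auction: the highest bidder wins the item, but every bidder pays their own bid.
Bids ranked: 52,700 (Pike) > 35,200 (Vantage) > 31,800 (Alder) > 24,400 (Calder) > 10,200 (Tessera)
Every bidder forfeits their bid regardless of winning.
Revenue = 24,400 + 52,700 + 31,800 + 35,200 + 10,200 = $154,300.

Total revenue: $154,300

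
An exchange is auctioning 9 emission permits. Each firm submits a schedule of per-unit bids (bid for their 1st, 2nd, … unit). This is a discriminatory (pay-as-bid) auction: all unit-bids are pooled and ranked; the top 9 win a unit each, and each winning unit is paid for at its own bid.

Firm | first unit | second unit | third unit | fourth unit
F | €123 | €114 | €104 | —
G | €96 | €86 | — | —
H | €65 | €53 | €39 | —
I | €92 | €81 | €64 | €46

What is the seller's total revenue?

Pooled unit-bids ranked (top 9): 123 (F-1), 114 (F-2), 104 (F-3), 96 (G-1), 92 (I-1), 86 (G-2), 81 (I-2), 65 (H-1), 64 (I-3)
Next rejected bid: €53 (not a price — pay-as-bid).
Each winning unit pays its own bid.
Revenue = 123 + 114 + 104 + 96 + 92 + 86 + 81 + 65 + 64 = €825.

Total revenue: €825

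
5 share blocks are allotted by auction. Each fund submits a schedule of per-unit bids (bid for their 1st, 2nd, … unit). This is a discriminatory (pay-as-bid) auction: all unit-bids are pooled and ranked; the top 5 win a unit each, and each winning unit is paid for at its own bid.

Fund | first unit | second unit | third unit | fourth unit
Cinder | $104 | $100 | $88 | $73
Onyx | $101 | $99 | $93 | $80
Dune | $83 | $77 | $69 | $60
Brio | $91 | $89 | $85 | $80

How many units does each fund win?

Cinder 2, Onyx 3

Merging the schedules and taking the best 5: 104 (Cinder-1), 101 (Onyx-1), 100 (Cinder-2), 99 (Onyx-2), 93 (Onyx-3)
Next rejected bid: $91 (not a price — pay-as-bid).
Allocation: Cinder 2, Onyx 3.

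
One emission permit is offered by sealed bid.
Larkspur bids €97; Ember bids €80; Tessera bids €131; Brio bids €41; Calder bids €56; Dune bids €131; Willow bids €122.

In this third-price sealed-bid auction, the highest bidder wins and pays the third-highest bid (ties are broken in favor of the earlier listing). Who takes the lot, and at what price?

Sorting bids: 131 (Tessera) > 131 (Dune) > 122 (Willow) > 97 (Larkspur) > 80 (Ember) > 56 (Calder) > …
Tie at €131 → Tessera wins by tie-break.
Tessera is highest; pays the third-highest bid, €122.

Tessera pays €122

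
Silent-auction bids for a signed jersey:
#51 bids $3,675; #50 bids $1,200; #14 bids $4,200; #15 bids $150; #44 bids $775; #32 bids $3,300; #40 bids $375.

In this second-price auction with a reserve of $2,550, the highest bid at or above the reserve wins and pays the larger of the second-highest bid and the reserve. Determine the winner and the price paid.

Sorting bids: 4,200 (#14) > 3,675 (#51) > 3,300 (#32) > 1,200 (#50) > 775 (#44) > 375 (#40) > …
#14 has the top bid at or above the reserve ($4,200).
max(second-highest $3,675, reserve $2,550) = $3,675; the reserve does not bind.

#14 pays $3,675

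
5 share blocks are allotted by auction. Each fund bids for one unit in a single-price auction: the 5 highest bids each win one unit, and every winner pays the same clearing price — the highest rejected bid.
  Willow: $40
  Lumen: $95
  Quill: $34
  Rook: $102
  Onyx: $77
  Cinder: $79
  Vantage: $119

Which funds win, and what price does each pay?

Vantage, Rook, Lumen, Cinder, Onyx; each pays $40

Ordering the bids: 119 (Vantage), 102 (Rook), 95 (Lumen), 79 (Cinder), 77 (Onyx), 40 (Willow), 34 (Quill)
The 5 highest are Vantage, Rook, Lumen, Cinder, Onyx.
Highest unsuccessful bid: $40 → clearing price.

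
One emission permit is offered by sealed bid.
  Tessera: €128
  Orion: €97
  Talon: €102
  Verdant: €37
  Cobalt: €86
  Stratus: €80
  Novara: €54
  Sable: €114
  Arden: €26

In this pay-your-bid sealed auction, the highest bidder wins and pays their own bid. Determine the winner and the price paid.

Tessera pays €128

Bids ranked: 128 (Tessera) > 114 (Sable) > 102 (Talon) > 97 (Orion) > 86 (Cobalt) > 80 (Stratus) > …
First-price: Tessera pays what they bid, €128.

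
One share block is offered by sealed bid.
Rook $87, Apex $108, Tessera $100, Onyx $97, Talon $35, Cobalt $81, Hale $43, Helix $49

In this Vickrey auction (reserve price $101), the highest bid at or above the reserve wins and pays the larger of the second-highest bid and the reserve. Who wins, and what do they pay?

Rule: the highest bid at or above the reserve wins and pays the larger of the second-highest bid and the reserve.
Bids ranked: 108 (Apex) > 100 (Tessera) > 97 (Onyx) > 87 (Rook) > 81 (Cobalt) > 49 (Helix) > …
Apex has the top bid at or above the reserve ($108).
Second-highest bid $100 is below the reserve $101, so the reserve binds → payment $101.

Apex pays $101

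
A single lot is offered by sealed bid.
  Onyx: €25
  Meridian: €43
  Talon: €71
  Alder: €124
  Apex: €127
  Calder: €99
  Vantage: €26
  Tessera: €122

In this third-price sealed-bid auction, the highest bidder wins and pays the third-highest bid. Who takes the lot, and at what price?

Bids in order: 127 (Apex) > 124 (Alder) > 122 (Tessera) > 99 (Calder) > 71 (Talon) > 43 (Meridian) > …
Apex wins; payment is bid #3 in the ranking = €122.

Apex pays €122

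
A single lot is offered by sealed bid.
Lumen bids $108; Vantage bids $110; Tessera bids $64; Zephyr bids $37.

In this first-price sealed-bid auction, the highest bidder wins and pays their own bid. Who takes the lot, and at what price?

Bids in order: 110 (Vantage) > 108 (Lumen) > 64 (Tessera) > 37 (Zephyr)
First-price: Vantage pays what they bid, $110.

Vantage pays $110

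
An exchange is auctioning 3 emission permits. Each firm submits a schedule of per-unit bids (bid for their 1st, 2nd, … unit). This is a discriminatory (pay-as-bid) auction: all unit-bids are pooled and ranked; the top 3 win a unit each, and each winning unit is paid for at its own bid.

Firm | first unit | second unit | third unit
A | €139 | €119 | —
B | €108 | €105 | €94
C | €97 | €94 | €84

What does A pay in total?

Pooled unit-bids ranked (top 3): 139 (A-1), 119 (A-2), 108 (B-1)
Next rejected bid: €105 (not a price — pay-as-bid).
A's winning unit-bids: 139 + 119 = €258.

A pays €258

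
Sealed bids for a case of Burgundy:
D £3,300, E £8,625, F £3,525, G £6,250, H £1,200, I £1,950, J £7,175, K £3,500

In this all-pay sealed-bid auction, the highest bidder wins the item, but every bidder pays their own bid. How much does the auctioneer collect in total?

Bids ranked: 8,625 (E) > 7,175 (J) > 6,250 (G) > 3,525 (F) > 3,500 (K) > 3,300 (D) > …
E wins with the top bid; all bids are sunk regardless.
Every bidder forfeits their bid regardless of winning.
Revenue = 3,300 + 8,625 + 3,525 + 6,250 + 1,200 + 1,950 + 7,175 + 3,500 = £35,525.

Total revenue: £35,525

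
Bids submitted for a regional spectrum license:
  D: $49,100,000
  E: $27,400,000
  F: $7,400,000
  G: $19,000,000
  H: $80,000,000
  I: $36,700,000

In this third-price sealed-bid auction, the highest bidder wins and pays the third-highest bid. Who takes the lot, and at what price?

Bids ranked: 80,000,000 (H) > 49,100,000 (D) > 36,700,000 (I) > 27,400,000 (E) > 19,000,000 (G) > 7,400,000 (F)
H wins; payment is bid #3 in the ranking = $36,700,000.

H pays $36,700,000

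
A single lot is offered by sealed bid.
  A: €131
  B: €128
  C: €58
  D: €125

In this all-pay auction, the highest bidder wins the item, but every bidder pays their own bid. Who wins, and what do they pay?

Rule: the highest bidder wins the item, but every bidder pays their own bid.
Sorting bids: 131 (A) > 128 (B) > 125 (D) > 58 (C)
A is highest and takes the item; every bidder forfeits their bid.

A pays €131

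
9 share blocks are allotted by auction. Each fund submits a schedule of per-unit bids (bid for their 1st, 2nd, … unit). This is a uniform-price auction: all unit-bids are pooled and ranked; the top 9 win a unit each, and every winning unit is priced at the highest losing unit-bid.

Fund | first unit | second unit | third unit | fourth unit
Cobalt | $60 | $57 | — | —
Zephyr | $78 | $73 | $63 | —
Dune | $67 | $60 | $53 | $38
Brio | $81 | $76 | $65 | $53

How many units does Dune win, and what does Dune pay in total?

Dune: 2 units, pays $114

Merging the schedules and taking the best 9: 81 (Brio-1), 78 (Zephyr-1), 76 (Brio-2), 73 (Zephyr-2), 67 (Dune-1), 65 (Brio-3), 63 (Zephyr-3), 60 (Cobalt-1), 60 (Dune-2)
First bid not allocated: $57.
Dune wins 2 unit(s) at $57 each.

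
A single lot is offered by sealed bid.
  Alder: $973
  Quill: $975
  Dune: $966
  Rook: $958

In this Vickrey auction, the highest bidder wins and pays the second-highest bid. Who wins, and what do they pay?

Bids in order: 975 (Quill) > 973 (Alder) > 966 (Dune) > 958 (Rook)
Quill wins with the highest bid; price is set by the runner-up at $973.

Quill pays $973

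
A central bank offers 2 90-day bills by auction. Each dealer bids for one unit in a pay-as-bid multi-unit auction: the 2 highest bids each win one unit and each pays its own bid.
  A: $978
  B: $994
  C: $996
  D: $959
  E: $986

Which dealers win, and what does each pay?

Ordering the bids: 996 (C), 994 (B), 986 (E), 978 (A), …
Winners (2 units): C, B.
Each winner pays its own bid: C $996, B $994.

C $996, B $994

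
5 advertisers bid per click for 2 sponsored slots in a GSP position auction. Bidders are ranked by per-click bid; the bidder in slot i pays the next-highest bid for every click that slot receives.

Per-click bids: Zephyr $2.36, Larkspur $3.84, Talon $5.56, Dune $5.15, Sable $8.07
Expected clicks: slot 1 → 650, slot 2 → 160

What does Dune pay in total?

Dune pays $0.00

Per-click bids in order: $8.07 (Sable) > $5.56 (Talon) > $5.15 (Dune) > …
Dune ranks below slot 2 → no slot, pays nothing.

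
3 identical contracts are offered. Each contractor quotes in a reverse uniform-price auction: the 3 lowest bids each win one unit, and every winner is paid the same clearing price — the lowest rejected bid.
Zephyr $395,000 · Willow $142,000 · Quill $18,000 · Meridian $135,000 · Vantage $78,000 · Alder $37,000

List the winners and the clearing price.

Ordering the bids: 18,000 (Quill), 37,000 (Alder), 78,000 (Vantage), 135,000 (Meridian), 142,000 (Willow), …
Winners (3 units): Quill, Alder, Vantage.
First losing bid is Meridian's $135,000, which sets the uniform price.

Quill, Alder, Vantage; each is paid $135,000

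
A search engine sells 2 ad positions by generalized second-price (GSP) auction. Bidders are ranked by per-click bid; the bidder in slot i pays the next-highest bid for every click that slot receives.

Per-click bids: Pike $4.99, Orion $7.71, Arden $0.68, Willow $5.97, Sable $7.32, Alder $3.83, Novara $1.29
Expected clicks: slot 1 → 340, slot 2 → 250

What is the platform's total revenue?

Total revenue: $3981.30

Ranked by bid: $7.71 (Orion) > $7.32 (Sable) > $5.97 (Willow) > …
Slot 1: Orion pays $7.32 × 340 = $2488.80
Slot 2: Sable pays $5.97 × 250 = $1492.50
Total = $3981.30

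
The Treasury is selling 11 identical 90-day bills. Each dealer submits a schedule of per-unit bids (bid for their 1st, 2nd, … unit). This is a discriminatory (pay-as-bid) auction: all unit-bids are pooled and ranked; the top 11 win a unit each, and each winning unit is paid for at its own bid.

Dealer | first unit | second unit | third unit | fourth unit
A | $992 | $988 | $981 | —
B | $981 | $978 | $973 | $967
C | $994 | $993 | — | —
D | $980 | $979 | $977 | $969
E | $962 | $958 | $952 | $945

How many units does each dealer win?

A 3, B 3, C 2, D 3

Pooled unit-bids ranked (top 11): 994 (C-1), 993 (C-2), 992 (A-1), 988 (A-2), 981 (A-3), 981 (B-1), 980 (D-1), 979 (D-2), 978 (B-2), 977 (D-3), 973 (B-3)
Next rejected bid: $969 (not a price — pay-as-bid).
Allocation: A 3, B 3, C 2, D 3.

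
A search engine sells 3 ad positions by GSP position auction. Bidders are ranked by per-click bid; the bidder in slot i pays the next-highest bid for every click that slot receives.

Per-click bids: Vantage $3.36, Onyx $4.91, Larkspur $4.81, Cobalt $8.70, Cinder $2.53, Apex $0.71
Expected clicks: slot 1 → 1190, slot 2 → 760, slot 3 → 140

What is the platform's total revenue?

Ranked by bid: $8.70 (Cobalt) > $4.91 (Onyx) > $4.81 (Larkspur) > $3.36 (Vantage) > …
Slot 1: Cobalt pays $4.91 × 1190 = $5842.90
Slot 2: Onyx pays $4.81 × 760 = $3655.60
Slot 3: Larkspur pays $3.36 × 140 = $470.40
Total = $9968.90

Total revenue: $9968.90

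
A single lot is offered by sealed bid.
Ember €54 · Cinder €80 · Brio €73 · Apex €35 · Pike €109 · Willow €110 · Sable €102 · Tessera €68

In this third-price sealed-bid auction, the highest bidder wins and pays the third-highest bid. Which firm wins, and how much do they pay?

Sorting bids: 110 (Willow) > 109 (Pike) > 102 (Sable) > 80 (Cinder) > 73 (Brio) > 68 (Tessera) > …
Willow wins; payment is bid #3 in the ranking = €102.

Willow pays €102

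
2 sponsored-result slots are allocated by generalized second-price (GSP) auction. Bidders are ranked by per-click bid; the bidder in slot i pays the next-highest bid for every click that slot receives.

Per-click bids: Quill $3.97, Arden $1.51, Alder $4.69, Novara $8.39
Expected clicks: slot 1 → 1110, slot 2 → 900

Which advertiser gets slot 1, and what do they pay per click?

Novara; $4.69 per click

Ranked by bid: $8.39 (Novara) > $4.69 (Alder) > $3.97 (Quill) > …
Slot 1 goes to the first-ranked bidder, Novara, who pays the next bid down: $4.69/click.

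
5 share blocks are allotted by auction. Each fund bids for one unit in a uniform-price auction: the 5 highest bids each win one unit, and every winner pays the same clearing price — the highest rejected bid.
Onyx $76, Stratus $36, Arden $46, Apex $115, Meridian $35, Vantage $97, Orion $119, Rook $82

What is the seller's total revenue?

Bids ranked high→low: 119 (Orion), 115 (Apex), 97 (Vantage), 82 (Rook), 76 (Onyx), 46 (Arden), 36 (Stratus), …
Winners (5 units): Orion, Apex, Vantage, Rook, Onyx.
Highest unsuccessful bid: $46 → clearing price.
Total revenue = 5 × $46 = $230.

Total revenue: $230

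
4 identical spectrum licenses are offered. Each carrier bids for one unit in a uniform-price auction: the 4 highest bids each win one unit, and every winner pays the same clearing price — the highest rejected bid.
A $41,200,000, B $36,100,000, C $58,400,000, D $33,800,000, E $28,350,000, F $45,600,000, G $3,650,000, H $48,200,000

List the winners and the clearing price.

Ordering the bids: 58,400,000 (C), 48,200,000 (H), 45,600,000 (F), 41,200,000 (A), 36,100,000 (B), 33,800,000 (D), …
The 4 highest are C, H, F, A.
Clearing price = highest rejected bid = $36,100,000.

C, H, F, A; each pays $36,100,000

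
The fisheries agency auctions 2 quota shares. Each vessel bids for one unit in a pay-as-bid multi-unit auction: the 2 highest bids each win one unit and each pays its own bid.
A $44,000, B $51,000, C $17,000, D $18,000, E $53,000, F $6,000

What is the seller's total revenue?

Ordering the bids: 53,000 (E), 51,000 (B), 44,000 (A), 18,000 (D), …
Top 2: E, B.
Total revenue = 53,000 + 51,000 = $104,000.

Total revenue: $104,000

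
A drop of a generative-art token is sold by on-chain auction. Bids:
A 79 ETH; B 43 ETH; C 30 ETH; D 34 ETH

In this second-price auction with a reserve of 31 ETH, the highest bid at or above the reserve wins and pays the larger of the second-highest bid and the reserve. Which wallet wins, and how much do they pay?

A pays 43 ETH

Bids in order: 79 (A) > 43 (B) > 34 (D) > 30 (C)
A has the top bid at or above the reserve (79 ETH).
max(second-highest 43 ETH, reserve 31 ETH) = 43 ETH; the reserve does not bind.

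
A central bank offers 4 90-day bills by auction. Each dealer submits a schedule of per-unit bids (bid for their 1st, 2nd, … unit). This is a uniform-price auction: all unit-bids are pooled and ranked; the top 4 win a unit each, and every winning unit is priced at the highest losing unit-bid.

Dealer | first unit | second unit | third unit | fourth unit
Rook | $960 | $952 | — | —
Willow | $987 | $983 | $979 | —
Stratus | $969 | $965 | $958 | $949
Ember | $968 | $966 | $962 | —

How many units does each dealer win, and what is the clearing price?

Stratus 1, Willow 3; clearing price $968

Pooled unit-bids ranked (top 4): 987 (Willow-1), 983 (Willow-2), 979 (Willow-3), 969 (Stratus-1)
Highest rejected unit-bid = $968.
Allocation: Stratus 1, Willow 3.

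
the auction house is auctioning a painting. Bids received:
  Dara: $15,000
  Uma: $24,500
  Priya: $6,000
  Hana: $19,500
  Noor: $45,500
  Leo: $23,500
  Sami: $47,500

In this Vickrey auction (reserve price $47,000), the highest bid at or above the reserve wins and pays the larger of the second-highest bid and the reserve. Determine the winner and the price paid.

Bids ranked: 47,500 (Sami) > 45,500 (Noor) > 24,500 (Uma) > 23,500 (Leo) > 19,500 (Hana) > 15,000 (Dara) > …
Sami has the top bid at or above the reserve ($47,500).
Second-highest bid $45,500 is below the reserve $47,000, so the reserve binds → payment $47,000.

Sami pays $47,000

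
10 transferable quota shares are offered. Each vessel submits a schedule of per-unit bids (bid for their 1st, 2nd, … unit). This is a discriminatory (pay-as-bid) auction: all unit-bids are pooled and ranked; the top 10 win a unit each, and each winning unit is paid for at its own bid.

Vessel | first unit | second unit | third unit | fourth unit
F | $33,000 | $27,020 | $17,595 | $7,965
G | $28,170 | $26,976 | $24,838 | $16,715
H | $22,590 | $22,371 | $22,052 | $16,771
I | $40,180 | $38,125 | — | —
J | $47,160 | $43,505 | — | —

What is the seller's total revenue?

Pooled unit-bids ranked (top 10): 47,160 (J-1), 43,505 (J-2), 40,180 (I-1), 38,125 (I-2), 33,000 (F-1), 28,170 (G-1), 27,020 (F-2), 26,976 (G-2), 24,838 (G-3), 22,590 (H-1)
Next rejected bid: $22,371 (not a price — pay-as-bid).
Each winning unit pays its own bid.
Revenue = 47,160 + 43,505 + 40,180 + 38,125 + 33,000 + 28,170 + 27,020 + 26,976 + 24,838 + 22,590 = $331,564.

Total revenue: $331,564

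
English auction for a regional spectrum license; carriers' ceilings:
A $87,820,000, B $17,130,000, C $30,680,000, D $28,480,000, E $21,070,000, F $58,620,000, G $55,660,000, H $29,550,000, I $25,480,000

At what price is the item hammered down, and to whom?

Rule: the price rises until one bidder remains; the winner pays the price at which the last rival dropped out.
Limits in order: 87,820,000 (A) > 58,620,000 (F) > 55,660,000 (G) > 30,680,000 (C) > 29,550,000 (H) > 28,480,000 (D) > …
Once the price passes $58,620,000, only A is left; the hammer falls at F's limit of $58,620,000.

A wins at $58,620,000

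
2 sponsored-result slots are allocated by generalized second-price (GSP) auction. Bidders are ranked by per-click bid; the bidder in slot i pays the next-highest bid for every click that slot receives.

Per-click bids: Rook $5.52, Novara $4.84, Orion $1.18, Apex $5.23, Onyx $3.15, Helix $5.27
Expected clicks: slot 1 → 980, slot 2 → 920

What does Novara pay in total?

Novara pays $0.00

Per-click bids in order: $5.52 (Rook) > $5.27 (Helix) > $5.23 (Apex) > …
Novara ranks below slot 2 → no slot, pays nothing.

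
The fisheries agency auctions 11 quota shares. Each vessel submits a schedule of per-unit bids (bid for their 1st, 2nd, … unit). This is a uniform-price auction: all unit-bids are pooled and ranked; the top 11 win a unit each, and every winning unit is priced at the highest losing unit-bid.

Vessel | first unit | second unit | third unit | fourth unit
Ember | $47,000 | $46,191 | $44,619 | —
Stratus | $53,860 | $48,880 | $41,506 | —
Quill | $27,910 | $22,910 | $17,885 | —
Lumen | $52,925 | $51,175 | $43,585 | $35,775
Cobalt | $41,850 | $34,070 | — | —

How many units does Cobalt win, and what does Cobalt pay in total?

Cobalt: 1 unit, pays $34,070

Pooled unit-bids ranked (top 11): 53,860 (Stratus-1), 52,925 (Lumen-1), 51,175 (Lumen-2), 48,880 (Stratus-2), 47,000 (Ember-1), 46,191 (Ember-2), 44,619 (Ember-3), 43,585 (Lumen-3), 41,850 (Cobalt-1), 41,506 (Stratus-3), 35,775 (Lumen-4)
The (k+1)-th unit-bid is $34,070.
Cobalt wins 1 unit(s) at $34,070 each.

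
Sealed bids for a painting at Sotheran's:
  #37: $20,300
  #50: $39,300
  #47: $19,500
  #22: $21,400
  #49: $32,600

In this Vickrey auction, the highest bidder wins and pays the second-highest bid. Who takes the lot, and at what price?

#50 pays $32,600

Vickrey auction: the highest bidder wins and pays the second-highest bid.
Sorting bids: 39,300 (#50) > 32,600 (#49) > 21,400 (#22) > 20,300 (#37) > 19,500 (#47)
#50 is highest; pays the second-highest bid, $32,600.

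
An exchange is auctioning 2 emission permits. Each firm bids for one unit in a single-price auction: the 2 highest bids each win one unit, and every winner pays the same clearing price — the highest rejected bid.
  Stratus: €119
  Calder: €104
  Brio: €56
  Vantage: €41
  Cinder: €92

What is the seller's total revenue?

Total revenue: €184

Sorting: 119 (Stratus), 104 (Calder), 92 (Cinder), 56 (Brio), …
The 2 highest are Stratus, Calder.
Clearing price = highest rejected bid = €92.
Total revenue = 2 × €92 = €184.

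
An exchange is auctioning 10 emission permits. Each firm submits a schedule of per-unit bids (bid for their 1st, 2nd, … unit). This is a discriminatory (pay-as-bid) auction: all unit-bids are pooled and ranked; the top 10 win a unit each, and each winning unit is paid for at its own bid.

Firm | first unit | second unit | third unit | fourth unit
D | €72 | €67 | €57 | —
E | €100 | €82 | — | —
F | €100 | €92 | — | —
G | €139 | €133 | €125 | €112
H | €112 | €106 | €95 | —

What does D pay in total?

All unit-bids, highest first — top 10: 139 (G-1), 133 (G-2), 125 (G-3), 112 (G-4), 112 (H-1), 106 (H-2), 100 (E-1), 100 (F-1), 95 (H-3), 92 (F-2)
Next rejected bid: €82 (not a price — pay-as-bid).
D wins no units.

D pays €0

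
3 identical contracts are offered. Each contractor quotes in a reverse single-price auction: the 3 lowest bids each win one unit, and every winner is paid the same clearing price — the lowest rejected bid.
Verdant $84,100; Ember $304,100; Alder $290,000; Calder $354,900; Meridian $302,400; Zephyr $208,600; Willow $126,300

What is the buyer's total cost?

Bids ranked low→high: 84,100 (Verdant), 126,300 (Willow), 208,600 (Zephyr), 290,000 (Alder), 302,400 (Meridian), …
Winners (3 units): Verdant, Willow, Zephyr.
First losing bid is Alder's $290,000, which sets the uniform price.
Total cost = 3 × $290,000 = $870,000.

Total cost: $870,000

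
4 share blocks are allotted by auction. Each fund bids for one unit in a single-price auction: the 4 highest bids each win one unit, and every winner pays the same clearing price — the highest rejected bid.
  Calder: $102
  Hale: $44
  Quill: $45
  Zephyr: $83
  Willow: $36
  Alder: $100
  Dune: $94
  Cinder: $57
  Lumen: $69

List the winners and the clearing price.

Ordering the bids: 102 (Calder), 100 (Alder), 94 (Dune), 83 (Zephyr), 69 (Lumen), 57 (Cinder), …
The 4 highest are Calder, Alder, Dune, Zephyr.
Clearing price = highest rejected bid = $69.

Calder, Alder, Dune, Zephyr; each pays $69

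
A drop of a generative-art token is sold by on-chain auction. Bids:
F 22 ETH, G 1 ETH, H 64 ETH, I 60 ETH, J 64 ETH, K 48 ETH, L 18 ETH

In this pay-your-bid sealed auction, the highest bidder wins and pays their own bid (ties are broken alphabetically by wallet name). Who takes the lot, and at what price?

H pays 64 ETH

Pay-your-bid sealed auction: the highest bidder wins and pays their own bid.
Bids in order: 64 (H) > 64 (J) > 60 (I) > 48 (K) > 22 (F) > 18 (L) > …
H and J tie at 64 ETH; tie-break gives it to H.
H has the highest bid and pays exactly that: 64 ETH.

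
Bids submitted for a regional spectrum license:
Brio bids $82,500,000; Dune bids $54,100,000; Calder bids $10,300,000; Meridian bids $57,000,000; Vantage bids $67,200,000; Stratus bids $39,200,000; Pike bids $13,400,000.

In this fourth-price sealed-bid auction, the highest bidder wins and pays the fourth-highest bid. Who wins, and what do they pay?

Sorting bids: 82,500,000 (Brio) > 67,200,000 (Vantage) > 57,000,000 (Meridian) > 54,100,000 (Dune) > 39,200,000 (Stratus) > 13,400,000 (Pike) > …
Brio is highest; pays the fourth-highest bid, $54,100,000.

Brio pays $54,100,000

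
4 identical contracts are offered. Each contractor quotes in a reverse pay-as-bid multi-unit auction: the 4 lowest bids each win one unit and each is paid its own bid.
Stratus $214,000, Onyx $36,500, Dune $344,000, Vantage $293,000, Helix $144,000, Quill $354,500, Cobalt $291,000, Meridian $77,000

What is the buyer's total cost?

Total cost: $471,500

Ordering the bids: 36,500 (Onyx), 77,000 (Meridian), 144,000 (Helix), 214,000 (Stratus), 291,000 (Cobalt), 293,000 (Vantage), …
Winners (4 units): Onyx, Meridian, Helix, Stratus.
Total cost = 36,500 + 77,000 + 144,000 + 214,000 = $471,500.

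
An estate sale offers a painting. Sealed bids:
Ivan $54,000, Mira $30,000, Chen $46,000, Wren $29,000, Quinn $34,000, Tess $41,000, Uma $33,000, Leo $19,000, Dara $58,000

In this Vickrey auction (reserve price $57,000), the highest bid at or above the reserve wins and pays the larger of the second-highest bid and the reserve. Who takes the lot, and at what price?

Dara pays $57,000

Rule: the highest bid at or above the reserve wins and pays the larger of the second-highest bid and the reserve.
Sorting bids: 58,000 (Dara) > 54,000 (Ivan) > 46,000 (Chen) > 41,000 (Tess) > 34,000 (Quinn) > 33,000 (Uma) > …
Dara has the top bid at or above the reserve ($58,000).
max(second-highest $54,000, reserve $57,000) = $57,000.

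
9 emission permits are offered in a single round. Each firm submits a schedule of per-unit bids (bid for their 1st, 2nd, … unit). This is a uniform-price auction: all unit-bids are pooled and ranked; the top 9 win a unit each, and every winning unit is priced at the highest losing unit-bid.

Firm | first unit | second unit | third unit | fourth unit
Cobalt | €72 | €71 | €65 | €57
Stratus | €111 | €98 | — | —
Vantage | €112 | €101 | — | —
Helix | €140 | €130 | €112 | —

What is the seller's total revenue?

Merging the schedules and taking the best 9: 140 (Helix-1), 130 (Helix-2), 112 (Vantage-1), 112 (Helix-3), 111 (Stratus-1), 101 (Vantage-2), 98 (Stratus-2), 72 (Cobalt-1), 71 (Cobalt-2)
Highest rejected unit-bid = €65.
Allocation: Cobalt 2, Helix 3, Stratus 2, Vantage 2. Every unit priced at €65.
Revenue = 9 × 65 = €585.

Total revenue: €585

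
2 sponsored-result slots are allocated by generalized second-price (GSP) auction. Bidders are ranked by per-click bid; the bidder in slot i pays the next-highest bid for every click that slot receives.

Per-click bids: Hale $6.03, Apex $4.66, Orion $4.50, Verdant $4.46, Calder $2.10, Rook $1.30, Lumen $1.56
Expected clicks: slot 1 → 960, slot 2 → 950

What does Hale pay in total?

Sorting advertisers: $6.03 (Hale) > $4.66 (Apex) > $4.50 (Orion) > …
Hale holds slot 1 → pays next bid $4.66 × 960 clicks = $4473.60.

Hale pays $4473.60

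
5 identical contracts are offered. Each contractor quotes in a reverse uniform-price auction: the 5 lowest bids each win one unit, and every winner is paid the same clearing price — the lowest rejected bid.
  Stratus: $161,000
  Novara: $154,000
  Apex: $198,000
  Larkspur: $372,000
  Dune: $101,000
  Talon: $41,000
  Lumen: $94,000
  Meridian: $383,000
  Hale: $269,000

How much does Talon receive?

Talon is paid $198,000

Bids ranked low→high: 41,000 (Talon), 94,000 (Lumen), 101,000 (Dune), 154,000 (Novara), 161,000 (Stratus), 198,000 (Apex), 269,000 (Hale), …
Lowest 5: Talon, Lumen, Dune, Novara, Stratus.
First losing bid is Apex's $198,000, which sets the uniform price.
Talon wins → is paid $198,000.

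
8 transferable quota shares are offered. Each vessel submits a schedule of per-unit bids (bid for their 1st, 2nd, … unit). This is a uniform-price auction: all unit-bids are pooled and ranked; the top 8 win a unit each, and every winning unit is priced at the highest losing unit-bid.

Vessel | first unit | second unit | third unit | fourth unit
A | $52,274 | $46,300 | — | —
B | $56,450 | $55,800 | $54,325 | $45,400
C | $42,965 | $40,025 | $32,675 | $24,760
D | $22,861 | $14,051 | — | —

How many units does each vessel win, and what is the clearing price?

Pooled unit-bids ranked (top 8): 56,450 (B-1), 55,800 (B-2), 54,325 (B-3), 52,274 (A-1), 46,300 (A-2), 45,400 (B-4), 42,965 (C-1), 40,025 (C-2)
Highest rejected unit-bid = $32,675.
Allocation: A 2, B 4, C 2.

A 2, B 4, C 2; clearing price $32,675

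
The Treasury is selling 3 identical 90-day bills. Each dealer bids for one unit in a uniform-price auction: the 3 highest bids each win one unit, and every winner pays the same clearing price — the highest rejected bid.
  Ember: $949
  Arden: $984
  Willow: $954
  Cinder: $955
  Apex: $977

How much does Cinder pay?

Bids ranked high→low: 984 (Arden), 977 (Apex), 955 (Cinder), 954 (Willow), 949 (Ember)
The 3 highest are Arden, Apex, Cinder.
Highest unsuccessful bid: $954 → clearing price.
Cinder wins → pays $954.

Cinder pays $954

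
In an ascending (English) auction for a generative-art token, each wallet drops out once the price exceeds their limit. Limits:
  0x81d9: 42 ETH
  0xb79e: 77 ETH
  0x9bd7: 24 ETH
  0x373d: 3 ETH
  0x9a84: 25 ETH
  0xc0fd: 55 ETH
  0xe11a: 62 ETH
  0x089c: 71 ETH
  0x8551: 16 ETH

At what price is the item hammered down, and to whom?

Open ascending-bid auction: the price rises until one bidder remains; the winner pays the price at which the last rival dropped out.
Limits ranked: 77 (0xb79e) > 71 (0x089c) > 62 (0xe11a) > 55 (0xc0fd) > 42 (0x81d9) > 25 (0x9a84) > …
Once the price passes 71 ETH, only 0xb79e is left; the hammer falls at 0x089c's limit of 71 ETH.

0xb79e wins at 71 ETH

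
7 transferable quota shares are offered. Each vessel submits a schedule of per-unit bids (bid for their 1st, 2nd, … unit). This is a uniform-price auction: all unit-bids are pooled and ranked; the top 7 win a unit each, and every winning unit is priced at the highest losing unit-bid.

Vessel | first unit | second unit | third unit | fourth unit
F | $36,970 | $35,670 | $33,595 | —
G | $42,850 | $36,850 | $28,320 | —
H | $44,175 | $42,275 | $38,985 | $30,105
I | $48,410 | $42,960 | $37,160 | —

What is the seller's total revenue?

All unit-bids, highest first — top 7: 48,410 (I-1), 44,175 (H-1), 42,960 (I-2), 42,850 (G-1), 42,275 (H-2), 38,985 (H-3), 37,160 (I-3)
The (k+1)-th unit-bid is $36,970.
Allocation: G 1, H 3, I 3. Every unit priced at $36,970.
Revenue = 7 × 36,970 = $258,790.

Total revenue: $258,790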